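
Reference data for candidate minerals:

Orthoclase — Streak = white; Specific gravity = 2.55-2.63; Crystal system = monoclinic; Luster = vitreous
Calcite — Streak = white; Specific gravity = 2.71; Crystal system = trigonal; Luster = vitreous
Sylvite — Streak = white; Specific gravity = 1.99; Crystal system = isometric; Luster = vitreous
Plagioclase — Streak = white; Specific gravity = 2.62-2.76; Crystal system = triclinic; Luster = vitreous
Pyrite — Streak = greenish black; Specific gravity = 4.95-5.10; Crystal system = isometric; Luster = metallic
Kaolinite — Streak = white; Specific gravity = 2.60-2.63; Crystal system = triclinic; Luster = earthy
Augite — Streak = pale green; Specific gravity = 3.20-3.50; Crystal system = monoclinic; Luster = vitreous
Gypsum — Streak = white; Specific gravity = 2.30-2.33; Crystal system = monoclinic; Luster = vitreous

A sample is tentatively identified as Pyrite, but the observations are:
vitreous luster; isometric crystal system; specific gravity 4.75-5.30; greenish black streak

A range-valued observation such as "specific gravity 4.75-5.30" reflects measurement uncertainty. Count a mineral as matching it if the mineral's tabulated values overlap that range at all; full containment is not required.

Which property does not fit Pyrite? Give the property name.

luster

Vitreous luster: Pyrite has metallic luster — inconsistent.
Isometric crystal system: Pyrite has isometric system — within range.
Specific gravity 4.75-5.30: Pyrite has SG 4.95-5.10 — within range.
Greenish black streak: Pyrite has greenish black streak — within range.
Everything matches except the luster.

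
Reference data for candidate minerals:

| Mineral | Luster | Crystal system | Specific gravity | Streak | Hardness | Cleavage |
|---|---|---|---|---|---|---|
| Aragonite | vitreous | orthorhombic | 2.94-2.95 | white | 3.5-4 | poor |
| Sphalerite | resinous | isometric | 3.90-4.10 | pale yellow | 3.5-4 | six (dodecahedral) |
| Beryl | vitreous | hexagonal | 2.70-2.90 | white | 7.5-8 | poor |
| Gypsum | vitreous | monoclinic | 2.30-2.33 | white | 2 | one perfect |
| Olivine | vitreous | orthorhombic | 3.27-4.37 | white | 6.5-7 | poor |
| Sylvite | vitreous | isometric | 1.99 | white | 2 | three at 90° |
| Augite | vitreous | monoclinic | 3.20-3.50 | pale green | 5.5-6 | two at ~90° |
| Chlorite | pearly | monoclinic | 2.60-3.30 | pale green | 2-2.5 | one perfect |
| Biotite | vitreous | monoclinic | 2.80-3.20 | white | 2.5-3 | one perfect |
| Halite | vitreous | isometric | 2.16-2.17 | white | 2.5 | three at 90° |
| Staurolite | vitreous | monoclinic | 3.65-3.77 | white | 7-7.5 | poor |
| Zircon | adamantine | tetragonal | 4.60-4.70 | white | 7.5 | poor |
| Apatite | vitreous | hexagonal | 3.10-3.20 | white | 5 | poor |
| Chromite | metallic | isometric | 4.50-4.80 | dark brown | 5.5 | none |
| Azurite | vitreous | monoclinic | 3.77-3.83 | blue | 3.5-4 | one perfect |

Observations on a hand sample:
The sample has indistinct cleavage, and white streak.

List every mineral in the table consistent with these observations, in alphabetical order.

Indistinct cleavage: leaves Aragonite, Beryl, Olivine, Staurolite, Zircon, Apatite.
White streak: consistent with all remaining minerals.
Consistent with every observation: Apatite, Aragonite, Beryl, Olivine, Staurolite, Zircon.

Apatite, Aragonite, Beryl, Olivine, Staurolite, Zircon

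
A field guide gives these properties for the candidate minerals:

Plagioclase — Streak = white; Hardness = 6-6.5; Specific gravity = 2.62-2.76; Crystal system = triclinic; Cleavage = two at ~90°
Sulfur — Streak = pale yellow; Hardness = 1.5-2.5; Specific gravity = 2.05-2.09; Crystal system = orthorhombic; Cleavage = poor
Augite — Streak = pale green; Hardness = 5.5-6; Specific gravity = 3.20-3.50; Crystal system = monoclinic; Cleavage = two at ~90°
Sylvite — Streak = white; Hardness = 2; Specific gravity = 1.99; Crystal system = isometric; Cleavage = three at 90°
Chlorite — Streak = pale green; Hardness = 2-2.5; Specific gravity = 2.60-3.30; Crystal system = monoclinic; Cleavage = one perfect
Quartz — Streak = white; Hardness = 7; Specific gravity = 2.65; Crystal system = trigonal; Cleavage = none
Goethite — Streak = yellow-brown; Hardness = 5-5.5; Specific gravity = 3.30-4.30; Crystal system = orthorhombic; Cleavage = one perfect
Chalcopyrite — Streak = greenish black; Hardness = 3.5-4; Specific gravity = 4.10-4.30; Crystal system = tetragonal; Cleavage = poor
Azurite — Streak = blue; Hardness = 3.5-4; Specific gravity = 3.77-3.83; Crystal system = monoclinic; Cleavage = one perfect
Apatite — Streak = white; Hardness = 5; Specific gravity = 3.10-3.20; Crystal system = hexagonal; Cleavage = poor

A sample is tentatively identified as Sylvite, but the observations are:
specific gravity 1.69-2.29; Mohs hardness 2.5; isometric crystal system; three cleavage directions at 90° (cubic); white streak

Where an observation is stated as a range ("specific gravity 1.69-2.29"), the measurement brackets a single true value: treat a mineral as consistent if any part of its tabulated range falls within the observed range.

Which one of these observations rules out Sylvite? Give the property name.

Specific gravity 1.69-2.29: Sylvite has SG 1.99 — matches.
Mohs hardness 2.5: Sylvite has hardness 2 — inconsistent.
Isometric crystal system: Sylvite has isometric system — matches.
Three cleavage directions at 90° (cubic): Sylvite has cleavage three at 90° — matches.
White streak: Sylvite has white streak — matches.
The hardness is the one property that does not fit.

hardness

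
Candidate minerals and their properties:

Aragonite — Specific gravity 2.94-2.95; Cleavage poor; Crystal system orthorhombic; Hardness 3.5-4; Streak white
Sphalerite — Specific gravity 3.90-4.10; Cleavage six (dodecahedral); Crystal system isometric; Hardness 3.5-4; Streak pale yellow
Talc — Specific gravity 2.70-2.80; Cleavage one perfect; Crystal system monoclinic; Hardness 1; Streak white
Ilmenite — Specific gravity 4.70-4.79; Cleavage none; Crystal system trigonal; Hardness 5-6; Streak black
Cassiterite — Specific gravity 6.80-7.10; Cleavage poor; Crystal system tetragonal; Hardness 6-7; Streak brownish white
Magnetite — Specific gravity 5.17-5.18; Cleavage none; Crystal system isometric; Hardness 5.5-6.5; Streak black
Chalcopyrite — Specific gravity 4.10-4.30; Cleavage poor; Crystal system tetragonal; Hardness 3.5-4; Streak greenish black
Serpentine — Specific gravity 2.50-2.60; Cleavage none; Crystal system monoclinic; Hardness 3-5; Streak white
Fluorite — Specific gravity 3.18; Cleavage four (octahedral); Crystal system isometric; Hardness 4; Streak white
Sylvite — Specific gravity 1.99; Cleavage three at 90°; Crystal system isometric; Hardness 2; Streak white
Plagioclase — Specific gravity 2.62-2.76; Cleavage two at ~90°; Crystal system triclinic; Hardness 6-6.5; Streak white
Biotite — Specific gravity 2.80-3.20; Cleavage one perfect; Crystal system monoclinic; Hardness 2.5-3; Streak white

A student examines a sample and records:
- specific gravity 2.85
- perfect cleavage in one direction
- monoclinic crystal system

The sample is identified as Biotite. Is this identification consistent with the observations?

Yes

Specific gravity 2.85 — agrees with Biotite (SG 2.80-3.20).
Perfect cleavage in one direction — agrees with Biotite (cleavage one perfect).
Monoclinic crystal system — agrees with Biotite (monoclinic system).
All observations are consistent with the tabulated values for Biotite.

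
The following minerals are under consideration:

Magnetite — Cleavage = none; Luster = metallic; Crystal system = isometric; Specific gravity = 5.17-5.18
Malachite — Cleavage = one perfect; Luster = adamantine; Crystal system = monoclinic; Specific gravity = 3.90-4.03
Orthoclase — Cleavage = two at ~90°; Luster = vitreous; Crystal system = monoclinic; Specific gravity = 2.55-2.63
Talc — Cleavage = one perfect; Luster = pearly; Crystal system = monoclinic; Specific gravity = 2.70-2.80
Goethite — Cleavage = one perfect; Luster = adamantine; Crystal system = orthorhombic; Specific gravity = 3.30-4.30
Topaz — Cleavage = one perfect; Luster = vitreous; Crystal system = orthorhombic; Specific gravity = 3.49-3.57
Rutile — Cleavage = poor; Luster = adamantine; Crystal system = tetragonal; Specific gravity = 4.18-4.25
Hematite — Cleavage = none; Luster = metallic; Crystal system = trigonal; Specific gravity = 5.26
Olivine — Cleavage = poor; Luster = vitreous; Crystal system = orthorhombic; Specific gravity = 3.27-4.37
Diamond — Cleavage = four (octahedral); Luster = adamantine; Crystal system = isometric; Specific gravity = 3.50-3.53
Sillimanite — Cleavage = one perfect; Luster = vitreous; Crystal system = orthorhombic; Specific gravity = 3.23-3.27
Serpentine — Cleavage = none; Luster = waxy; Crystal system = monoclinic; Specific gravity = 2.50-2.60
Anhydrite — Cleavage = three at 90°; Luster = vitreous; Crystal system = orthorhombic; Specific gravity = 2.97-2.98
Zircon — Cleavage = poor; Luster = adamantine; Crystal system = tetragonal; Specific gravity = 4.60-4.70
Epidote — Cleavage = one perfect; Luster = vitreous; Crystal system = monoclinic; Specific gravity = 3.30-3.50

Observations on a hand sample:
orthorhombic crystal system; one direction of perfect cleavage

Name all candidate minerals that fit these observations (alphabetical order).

Goethite, Sillimanite, Topaz

Orthorhombic crystal system — narrows the field to Goethite, Topaz, Olivine, Sillimanite, Anhydrite.
One direction of perfect cleavage excludes Olivine, Anhydrite.
Remaining candidates: Goethite, Sillimanite, Topaz.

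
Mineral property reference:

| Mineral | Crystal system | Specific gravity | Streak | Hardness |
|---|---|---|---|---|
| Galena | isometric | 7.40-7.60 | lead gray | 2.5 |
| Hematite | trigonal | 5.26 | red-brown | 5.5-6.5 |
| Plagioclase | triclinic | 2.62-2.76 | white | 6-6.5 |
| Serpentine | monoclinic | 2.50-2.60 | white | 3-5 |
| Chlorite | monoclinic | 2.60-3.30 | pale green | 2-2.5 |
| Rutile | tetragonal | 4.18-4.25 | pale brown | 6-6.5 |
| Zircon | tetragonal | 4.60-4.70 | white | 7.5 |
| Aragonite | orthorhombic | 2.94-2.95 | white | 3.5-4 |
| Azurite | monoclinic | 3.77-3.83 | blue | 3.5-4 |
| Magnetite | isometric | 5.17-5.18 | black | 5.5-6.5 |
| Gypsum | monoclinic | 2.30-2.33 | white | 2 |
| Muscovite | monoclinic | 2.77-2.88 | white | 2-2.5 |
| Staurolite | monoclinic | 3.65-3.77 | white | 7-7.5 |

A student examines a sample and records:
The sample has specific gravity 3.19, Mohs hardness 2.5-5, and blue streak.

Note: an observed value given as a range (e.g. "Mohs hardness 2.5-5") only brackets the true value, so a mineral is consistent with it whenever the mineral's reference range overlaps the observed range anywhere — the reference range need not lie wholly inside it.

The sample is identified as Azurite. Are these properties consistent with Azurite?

Inconsistent

Specific gravity 3.19 — Azurite has SG 3.77-3.83; which does not match.
Mohs hardness 2.5-5 — consistent with Azurite (hardness 3.5-4).
Blue streak — consistent with Azurite (blue streak).
The specific gravity observation rules out Azurite.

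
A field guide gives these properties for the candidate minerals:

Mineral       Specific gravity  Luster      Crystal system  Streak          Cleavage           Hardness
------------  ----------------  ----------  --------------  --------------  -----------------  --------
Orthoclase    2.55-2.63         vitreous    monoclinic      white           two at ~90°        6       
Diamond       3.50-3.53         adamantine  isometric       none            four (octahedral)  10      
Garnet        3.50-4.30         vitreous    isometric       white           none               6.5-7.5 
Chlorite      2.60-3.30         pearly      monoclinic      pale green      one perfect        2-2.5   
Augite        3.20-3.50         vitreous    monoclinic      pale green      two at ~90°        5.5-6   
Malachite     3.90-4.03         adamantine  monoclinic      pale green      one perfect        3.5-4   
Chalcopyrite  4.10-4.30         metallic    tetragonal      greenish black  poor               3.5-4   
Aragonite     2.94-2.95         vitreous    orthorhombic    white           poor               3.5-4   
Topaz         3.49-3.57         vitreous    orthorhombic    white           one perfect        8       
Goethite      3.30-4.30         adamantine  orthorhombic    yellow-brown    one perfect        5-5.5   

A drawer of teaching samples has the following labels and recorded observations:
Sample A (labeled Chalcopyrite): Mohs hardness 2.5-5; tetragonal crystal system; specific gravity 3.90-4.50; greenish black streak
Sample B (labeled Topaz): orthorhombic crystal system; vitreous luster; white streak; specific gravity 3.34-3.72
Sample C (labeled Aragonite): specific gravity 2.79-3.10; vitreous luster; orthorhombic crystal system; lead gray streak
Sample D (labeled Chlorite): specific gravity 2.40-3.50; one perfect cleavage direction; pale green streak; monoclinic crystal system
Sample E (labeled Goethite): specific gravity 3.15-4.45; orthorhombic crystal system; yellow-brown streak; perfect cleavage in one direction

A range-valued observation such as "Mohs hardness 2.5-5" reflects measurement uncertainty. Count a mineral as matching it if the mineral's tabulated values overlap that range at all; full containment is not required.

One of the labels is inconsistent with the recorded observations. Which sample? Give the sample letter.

Sample A: observations are consistent with Chalcopyrite.
Sample B: observations are consistent with Topaz.
Sample C: lead gray streak is outside the reference for Aragonite (white streak) — mislabeled.
Sample D: observations are consistent with Chlorite.
Sample E: observations are consistent with Goethite.
Only sample C is inconsistent with its label.

C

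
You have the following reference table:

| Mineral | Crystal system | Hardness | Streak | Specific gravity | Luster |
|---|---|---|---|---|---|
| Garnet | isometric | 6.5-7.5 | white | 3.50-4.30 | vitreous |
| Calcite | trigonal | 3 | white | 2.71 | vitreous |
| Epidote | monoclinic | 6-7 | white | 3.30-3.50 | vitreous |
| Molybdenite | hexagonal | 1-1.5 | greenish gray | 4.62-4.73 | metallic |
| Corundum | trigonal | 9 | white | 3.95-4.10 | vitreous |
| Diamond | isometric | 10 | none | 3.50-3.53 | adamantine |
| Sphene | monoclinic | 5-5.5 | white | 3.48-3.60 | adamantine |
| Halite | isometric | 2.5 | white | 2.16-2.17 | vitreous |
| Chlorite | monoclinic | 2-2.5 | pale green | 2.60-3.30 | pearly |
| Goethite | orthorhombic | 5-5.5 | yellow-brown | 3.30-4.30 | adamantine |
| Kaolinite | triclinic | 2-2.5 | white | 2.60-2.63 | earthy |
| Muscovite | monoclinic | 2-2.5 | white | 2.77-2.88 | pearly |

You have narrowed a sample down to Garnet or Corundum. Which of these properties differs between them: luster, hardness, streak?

hardness

Luster: both vitreous — identical.
Hardness: Garnet 6.5-7.5, Corundum 9 — different.
Streak: both white — identical.
Of the listed properties, hardness is the one that separates them.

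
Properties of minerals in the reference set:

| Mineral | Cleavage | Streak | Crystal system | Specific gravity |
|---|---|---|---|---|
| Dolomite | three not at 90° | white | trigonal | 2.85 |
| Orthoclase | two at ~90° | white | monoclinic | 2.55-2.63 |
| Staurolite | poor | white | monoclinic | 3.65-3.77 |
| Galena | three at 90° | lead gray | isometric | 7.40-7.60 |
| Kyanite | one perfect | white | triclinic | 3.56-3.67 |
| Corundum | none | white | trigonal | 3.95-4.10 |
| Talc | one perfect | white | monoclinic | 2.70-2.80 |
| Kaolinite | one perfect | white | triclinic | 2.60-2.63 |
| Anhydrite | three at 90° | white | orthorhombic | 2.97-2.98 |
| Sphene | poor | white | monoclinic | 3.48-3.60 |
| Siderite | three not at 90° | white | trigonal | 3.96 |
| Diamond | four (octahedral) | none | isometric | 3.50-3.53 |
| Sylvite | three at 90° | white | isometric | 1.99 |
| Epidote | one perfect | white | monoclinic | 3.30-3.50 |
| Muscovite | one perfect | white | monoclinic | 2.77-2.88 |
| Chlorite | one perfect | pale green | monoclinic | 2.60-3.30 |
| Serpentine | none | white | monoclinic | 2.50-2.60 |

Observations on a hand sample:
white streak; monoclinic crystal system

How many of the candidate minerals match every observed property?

7

White streak eliminates Galena, Diamond, Chlorite.
Monoclinic crystal system — Orthoclase, Staurolite, Talc, Sphene, Epidote, Muscovite, Serpentine remain.
Consistent with every observation: Epidote, Muscovite, Orthoclase, Serpentine, Sphene, Staurolite, Talc.
That is 7 minerals.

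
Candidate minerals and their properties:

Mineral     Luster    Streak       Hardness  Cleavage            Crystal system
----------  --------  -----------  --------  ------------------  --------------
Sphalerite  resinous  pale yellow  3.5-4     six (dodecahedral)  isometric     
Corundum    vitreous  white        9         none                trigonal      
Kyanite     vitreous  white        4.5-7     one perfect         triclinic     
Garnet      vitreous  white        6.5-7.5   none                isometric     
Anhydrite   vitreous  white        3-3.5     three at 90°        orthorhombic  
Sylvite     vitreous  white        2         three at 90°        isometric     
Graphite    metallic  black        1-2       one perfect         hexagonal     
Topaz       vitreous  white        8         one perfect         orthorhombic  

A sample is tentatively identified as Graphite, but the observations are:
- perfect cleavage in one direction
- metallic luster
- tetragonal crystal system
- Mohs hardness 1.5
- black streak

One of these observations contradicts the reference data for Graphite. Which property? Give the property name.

crystal system

Perfect cleavage in one direction: Graphite has cleavage one perfect — within range.
Metallic luster: Graphite has metallic luster — within range.
Tetragonal crystal system: Graphite has hexagonal system — outside the reference range.
Mohs hardness 1.5: Graphite has hardness 1-2 — within range.
Black streak: Graphite has black streak — within range.
Only the crystal system is inconsistent.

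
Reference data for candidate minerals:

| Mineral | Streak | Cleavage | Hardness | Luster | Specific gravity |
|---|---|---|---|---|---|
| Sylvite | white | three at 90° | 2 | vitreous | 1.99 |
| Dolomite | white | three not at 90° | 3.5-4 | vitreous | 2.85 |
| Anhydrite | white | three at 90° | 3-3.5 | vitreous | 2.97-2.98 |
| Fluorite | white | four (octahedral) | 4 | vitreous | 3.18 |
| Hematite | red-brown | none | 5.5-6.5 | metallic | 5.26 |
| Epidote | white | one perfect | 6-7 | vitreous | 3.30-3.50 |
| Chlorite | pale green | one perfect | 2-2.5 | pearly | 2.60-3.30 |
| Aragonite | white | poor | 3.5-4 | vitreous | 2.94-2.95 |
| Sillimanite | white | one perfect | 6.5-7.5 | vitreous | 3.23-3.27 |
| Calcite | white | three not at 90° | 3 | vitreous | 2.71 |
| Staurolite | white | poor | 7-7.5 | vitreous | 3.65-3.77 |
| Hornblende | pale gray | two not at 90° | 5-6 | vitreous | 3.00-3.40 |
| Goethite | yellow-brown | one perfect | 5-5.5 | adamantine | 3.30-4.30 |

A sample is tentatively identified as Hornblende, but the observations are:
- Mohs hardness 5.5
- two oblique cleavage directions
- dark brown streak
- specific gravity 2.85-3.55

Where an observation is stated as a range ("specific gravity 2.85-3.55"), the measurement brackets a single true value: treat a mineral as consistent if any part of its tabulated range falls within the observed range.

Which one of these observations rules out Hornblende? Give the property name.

Mohs hardness 5.5: Hornblende has hardness 5-6 — consistent.
Two oblique cleavage directions: Hornblende has cleavage two not at 90° — consistent.
Dark brown streak: Hornblende has pale gray streak — does not match.
Specific gravity 2.85-3.55: Hornblende has SG 3.00-3.40 — consistent.
Only the streak is inconsistent.

streak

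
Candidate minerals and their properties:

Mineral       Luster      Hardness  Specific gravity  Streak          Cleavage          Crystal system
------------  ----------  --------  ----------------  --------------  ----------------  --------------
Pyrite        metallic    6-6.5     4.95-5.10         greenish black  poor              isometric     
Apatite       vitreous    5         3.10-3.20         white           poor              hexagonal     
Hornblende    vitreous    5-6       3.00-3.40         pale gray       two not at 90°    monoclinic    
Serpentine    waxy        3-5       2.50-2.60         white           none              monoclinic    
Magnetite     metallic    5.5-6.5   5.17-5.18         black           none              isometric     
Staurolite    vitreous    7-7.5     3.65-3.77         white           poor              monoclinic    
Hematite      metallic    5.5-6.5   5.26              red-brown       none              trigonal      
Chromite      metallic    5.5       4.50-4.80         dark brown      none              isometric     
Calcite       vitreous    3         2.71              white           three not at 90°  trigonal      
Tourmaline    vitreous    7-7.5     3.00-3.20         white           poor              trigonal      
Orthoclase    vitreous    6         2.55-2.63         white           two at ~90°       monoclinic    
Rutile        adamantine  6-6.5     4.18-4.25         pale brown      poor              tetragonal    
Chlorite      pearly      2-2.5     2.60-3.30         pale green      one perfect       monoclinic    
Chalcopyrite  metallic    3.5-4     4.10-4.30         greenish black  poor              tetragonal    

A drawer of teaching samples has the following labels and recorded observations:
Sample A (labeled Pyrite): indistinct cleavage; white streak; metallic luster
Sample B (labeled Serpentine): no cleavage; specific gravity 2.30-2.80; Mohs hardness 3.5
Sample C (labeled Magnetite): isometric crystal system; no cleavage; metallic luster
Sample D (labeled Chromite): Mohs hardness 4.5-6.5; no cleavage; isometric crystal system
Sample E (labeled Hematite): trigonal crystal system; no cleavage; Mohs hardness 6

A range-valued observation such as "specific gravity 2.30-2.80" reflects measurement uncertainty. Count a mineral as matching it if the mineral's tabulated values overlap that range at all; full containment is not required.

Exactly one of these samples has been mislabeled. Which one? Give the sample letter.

A

Sample A: white streak is outside the reference for Pyrite (greenish black streak) — mislabeled.
Sample B: all recorded properties match Serpentine.
Sample C: all recorded properties match Magnetite.
Sample D: all recorded properties match Chromite.
Sample E: all recorded properties match Hematite.
Sample A is the mislabeled one.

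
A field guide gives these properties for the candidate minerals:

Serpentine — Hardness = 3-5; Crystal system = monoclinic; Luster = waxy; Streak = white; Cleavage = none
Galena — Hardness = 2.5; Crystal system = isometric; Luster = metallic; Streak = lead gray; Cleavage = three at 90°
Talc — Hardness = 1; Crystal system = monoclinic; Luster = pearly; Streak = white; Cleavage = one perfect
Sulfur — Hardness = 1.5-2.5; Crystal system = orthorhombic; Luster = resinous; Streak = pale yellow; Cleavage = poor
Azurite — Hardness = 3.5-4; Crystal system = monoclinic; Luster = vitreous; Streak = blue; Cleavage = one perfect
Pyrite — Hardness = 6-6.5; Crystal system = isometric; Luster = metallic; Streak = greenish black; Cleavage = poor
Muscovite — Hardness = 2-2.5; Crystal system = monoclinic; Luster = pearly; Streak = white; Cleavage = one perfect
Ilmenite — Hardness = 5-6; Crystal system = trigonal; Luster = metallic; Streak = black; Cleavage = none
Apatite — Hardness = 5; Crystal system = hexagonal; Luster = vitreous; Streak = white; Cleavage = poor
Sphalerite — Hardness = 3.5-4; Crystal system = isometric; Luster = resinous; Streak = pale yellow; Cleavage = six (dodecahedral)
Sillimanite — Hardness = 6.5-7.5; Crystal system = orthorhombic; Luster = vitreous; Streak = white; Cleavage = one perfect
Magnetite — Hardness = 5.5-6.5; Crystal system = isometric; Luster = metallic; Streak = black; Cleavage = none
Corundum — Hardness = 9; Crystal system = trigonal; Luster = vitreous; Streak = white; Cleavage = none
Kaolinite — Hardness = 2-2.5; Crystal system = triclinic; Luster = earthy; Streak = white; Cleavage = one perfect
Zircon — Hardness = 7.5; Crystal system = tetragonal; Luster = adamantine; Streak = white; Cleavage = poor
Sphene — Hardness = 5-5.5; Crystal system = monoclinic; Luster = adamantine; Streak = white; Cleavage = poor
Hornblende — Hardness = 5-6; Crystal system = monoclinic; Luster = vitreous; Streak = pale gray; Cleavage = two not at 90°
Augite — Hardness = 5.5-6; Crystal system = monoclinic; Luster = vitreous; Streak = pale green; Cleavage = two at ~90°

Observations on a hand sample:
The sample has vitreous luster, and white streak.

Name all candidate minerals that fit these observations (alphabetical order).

Apatite, Corundum, Sillimanite

Vitreous luster: Azurite, Apatite, Sillimanite, Corundum, Hornblende, Augite remain.
White streak is inconsistent with Azurite, Hornblende, Augite.
The minerals that satisfy all observations are Apatite, Corundum, Sillimanite.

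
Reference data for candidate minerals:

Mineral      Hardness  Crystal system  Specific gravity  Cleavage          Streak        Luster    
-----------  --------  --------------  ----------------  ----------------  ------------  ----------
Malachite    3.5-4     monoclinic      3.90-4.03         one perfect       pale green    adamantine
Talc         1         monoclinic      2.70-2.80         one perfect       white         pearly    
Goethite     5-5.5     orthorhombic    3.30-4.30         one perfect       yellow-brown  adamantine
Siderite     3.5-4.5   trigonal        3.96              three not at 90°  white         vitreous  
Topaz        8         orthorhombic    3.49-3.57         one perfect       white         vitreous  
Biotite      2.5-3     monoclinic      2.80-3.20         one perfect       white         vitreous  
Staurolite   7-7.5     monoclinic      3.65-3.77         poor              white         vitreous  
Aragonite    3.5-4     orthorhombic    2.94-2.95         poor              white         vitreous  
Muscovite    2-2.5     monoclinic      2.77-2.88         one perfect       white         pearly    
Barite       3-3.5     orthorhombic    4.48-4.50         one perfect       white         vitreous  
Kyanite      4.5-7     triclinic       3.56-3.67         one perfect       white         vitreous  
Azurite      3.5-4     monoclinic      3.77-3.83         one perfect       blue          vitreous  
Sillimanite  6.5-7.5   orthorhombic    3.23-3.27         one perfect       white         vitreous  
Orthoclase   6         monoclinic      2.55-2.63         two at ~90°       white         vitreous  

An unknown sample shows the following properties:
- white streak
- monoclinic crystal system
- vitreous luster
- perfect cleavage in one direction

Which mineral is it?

Biotite

White streak rules out Malachite, Goethite, Azurite.
Monoclinic crystal system — narrows the field to Talc, Biotite, Staurolite, Muscovite, Orthoclase.
Vitreous luster is inconsistent with Talc, Muscovite.
Perfect cleavage in one direction — leaves Biotite.
Only Biotite satisfies all observations.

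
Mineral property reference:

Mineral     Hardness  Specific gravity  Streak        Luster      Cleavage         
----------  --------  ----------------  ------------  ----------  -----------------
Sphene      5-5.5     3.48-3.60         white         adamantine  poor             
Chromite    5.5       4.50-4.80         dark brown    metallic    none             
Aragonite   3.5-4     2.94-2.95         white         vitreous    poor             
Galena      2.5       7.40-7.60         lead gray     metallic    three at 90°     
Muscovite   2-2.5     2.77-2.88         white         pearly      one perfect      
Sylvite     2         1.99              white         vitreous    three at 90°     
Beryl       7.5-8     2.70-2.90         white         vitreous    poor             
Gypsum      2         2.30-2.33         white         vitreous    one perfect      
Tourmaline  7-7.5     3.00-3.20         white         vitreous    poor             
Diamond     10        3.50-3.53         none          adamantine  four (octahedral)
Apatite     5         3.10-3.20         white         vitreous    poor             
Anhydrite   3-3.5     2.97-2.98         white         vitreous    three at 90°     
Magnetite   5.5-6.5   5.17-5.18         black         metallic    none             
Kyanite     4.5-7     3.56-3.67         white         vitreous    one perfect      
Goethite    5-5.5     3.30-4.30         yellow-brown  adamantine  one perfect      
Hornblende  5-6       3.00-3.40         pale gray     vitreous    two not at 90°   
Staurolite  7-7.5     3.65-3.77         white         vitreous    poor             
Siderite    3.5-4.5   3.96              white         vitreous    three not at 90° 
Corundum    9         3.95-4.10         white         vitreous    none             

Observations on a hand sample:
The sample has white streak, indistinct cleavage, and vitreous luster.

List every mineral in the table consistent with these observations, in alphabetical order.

Apatite, Aragonite, Beryl, Staurolite, Tourmaline

White streak excludes Chromite, Galena, Diamond, Magnetite, Goethite, Hornblende.
Indistinct cleavage: narrows the field to Sphene, Aragonite, Beryl, Tourmaline, Apatite, Staurolite.
Vitreous luster rules out Sphene.
Remaining candidates: Apatite, Aragonite, Beryl, Staurolite, Tourmaline.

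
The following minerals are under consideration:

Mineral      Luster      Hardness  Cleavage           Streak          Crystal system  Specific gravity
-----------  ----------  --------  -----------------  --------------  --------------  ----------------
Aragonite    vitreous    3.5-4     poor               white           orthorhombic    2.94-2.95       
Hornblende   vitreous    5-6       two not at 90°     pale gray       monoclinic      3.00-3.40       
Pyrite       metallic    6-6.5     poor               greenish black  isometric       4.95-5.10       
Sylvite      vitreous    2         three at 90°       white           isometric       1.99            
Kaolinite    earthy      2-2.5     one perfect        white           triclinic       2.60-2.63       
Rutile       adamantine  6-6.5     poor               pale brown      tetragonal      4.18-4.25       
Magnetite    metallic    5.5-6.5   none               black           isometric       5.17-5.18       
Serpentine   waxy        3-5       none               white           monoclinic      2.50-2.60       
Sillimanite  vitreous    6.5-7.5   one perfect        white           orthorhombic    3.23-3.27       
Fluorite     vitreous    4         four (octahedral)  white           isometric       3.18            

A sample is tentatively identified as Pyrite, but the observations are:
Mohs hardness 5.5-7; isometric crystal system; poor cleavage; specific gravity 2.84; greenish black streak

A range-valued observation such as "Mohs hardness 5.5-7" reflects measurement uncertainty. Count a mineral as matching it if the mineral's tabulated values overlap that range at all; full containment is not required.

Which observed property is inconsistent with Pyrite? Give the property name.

specific gravity

Mohs hardness 5.5-7: Pyrite has hardness 6-6.5 — matches.
Isometric crystal system: Pyrite has isometric system — matches.
Poor cleavage: Pyrite has cleavage poor — matches.
Specific gravity 2.84: Pyrite has SG 4.95-5.10 — outside the reference range.
Greenish black streak: Pyrite has greenish black streak — matches.
The specific gravity is the one property that does not fit.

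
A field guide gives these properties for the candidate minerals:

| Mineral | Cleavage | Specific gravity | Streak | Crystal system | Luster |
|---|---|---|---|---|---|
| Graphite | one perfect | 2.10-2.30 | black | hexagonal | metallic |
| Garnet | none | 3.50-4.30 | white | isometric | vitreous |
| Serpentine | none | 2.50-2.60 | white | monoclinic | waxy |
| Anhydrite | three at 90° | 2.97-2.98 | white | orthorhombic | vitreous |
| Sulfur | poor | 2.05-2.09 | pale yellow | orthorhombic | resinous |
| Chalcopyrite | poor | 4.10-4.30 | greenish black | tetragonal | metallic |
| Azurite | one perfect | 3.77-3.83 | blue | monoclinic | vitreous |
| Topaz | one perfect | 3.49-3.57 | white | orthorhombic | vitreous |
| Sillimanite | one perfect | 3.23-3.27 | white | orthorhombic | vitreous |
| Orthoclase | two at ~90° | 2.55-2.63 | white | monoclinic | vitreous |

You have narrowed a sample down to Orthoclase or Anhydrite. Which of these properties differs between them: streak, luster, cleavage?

Streak: both white — shared.
Luster: both vitreous — shared.
Cleavage: Orthoclase two at ~90°, Anhydrite three at 90° — distinct.
Of the listed properties, cleavage is the one that separates them.

cleavage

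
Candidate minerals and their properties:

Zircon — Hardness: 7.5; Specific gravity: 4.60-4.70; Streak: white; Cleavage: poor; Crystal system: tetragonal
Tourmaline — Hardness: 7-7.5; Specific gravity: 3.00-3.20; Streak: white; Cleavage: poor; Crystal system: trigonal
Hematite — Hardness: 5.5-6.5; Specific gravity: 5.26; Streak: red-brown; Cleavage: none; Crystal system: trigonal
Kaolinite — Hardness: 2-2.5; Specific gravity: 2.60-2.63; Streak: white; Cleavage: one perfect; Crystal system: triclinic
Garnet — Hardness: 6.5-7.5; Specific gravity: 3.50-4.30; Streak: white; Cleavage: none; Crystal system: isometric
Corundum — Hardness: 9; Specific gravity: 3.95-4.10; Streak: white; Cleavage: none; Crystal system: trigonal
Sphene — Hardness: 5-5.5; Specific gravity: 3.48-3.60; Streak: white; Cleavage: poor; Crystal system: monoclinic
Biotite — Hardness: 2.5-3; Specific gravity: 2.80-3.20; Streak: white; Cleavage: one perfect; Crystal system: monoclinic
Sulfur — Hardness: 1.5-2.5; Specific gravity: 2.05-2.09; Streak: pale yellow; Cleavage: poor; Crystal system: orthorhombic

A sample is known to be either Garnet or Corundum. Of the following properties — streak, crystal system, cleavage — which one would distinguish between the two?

Streak: both white — no difference.
Crystal system: Garnet isometric, Corundum trigonal — different.
Cleavage: both none — no difference.
Crystal system is the diagnostic property here.

crystal system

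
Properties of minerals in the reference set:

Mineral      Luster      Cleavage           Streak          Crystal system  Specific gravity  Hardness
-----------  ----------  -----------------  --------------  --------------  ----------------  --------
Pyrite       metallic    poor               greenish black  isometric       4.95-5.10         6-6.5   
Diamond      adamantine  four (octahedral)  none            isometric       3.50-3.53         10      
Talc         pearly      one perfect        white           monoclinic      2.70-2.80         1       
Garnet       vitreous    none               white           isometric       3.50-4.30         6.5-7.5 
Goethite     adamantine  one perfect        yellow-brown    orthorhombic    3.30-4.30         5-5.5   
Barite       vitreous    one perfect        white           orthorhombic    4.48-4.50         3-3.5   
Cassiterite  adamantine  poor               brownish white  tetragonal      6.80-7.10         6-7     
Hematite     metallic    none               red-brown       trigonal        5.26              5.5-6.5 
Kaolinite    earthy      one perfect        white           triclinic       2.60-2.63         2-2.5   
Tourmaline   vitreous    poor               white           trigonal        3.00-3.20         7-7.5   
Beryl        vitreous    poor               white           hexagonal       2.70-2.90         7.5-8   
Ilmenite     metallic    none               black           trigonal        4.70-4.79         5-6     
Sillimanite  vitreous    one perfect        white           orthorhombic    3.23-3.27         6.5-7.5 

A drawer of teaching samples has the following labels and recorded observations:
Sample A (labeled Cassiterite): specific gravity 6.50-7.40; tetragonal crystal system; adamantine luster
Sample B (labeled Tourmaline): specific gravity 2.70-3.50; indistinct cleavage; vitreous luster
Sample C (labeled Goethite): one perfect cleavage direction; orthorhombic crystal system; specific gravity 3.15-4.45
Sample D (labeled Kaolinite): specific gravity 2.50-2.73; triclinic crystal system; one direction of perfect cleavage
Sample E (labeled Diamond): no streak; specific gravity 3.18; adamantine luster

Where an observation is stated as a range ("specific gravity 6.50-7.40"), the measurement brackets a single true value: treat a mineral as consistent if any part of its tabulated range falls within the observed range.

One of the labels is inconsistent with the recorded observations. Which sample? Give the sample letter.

Sample A: observations are consistent with Cassiterite.
Sample B: observations are consistent with Tourmaline.
Sample C: observations are consistent with Goethite.
Sample D: observations are consistent with Kaolinite.
Sample E: Diamond has SG 3.50-3.53, but the record shows specific gravity 3.18 — this label is wrong.
Only sample E is inconsistent with its label.

E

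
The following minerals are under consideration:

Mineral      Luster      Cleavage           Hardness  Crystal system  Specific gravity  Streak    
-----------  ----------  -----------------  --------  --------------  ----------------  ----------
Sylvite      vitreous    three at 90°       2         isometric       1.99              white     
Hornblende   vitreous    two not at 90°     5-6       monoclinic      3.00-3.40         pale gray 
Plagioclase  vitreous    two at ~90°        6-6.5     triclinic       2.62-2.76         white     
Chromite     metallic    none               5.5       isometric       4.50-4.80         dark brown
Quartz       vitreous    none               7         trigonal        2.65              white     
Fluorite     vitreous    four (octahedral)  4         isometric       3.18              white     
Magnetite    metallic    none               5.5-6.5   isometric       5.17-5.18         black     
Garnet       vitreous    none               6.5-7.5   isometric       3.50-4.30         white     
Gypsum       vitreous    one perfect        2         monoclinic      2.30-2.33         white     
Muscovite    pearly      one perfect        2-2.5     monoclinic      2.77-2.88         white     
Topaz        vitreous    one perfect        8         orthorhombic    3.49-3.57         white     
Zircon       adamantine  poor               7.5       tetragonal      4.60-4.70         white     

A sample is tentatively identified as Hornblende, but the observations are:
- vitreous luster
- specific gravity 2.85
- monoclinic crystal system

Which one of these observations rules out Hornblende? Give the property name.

specific gravity

Vitreous luster: Hornblende has vitreous luster — consistent.
Specific gravity 2.85: Hornblende has SG 3.00-3.40 — does not match.
Monoclinic crystal system: Hornblende has monoclinic system — consistent.
Only the specific gravity is inconsistent.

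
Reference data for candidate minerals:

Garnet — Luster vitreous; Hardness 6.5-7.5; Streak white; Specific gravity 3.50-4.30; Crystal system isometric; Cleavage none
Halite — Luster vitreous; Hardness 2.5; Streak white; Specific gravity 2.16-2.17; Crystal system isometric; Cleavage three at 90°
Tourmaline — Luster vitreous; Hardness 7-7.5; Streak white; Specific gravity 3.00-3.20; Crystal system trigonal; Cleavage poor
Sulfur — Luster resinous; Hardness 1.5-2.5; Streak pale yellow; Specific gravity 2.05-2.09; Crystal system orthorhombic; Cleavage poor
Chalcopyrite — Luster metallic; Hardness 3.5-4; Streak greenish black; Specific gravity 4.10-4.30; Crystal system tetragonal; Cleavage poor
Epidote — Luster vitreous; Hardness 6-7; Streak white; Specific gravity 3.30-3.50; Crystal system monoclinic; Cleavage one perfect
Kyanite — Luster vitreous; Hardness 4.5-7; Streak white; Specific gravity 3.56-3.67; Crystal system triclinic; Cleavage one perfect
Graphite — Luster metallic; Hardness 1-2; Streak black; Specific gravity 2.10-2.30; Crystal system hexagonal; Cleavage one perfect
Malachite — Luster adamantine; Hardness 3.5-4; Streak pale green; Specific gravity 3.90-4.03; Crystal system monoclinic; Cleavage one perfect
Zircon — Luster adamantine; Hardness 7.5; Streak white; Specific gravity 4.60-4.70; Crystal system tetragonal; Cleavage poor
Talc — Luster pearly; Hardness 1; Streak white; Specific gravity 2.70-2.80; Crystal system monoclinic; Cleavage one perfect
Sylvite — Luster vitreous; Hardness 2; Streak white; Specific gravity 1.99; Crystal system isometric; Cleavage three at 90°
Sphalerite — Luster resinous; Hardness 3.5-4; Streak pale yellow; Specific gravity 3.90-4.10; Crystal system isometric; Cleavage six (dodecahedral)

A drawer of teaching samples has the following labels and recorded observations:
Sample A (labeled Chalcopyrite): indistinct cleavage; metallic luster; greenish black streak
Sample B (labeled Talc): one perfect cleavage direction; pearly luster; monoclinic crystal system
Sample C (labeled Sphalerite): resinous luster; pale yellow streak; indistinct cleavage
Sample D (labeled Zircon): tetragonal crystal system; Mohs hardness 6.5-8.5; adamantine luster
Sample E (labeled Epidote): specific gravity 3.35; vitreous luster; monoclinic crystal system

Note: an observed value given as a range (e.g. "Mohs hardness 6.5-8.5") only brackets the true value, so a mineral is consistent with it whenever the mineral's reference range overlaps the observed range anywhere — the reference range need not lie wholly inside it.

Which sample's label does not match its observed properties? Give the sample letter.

C

Sample A: every observation is compatible with the reference values for Chalcopyrite.
Sample B: every observation is compatible with the reference values for Talc.
Sample C: Sphalerite has cleavage six (dodecahedral), but the record shows indistinct cleavage — this label is wrong.
Sample D: every observation is compatible with the reference values for Zircon.
Sample E: every observation is compatible with the reference values for Epidote.
Only sample C is inconsistent with its label.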